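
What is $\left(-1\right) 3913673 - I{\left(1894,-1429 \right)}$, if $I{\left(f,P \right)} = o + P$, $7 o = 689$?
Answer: $- \frac{27386397}{7} \approx -3.9123 \cdot 10^{6}$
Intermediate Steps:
$o = \frac{689}{7}$ ($o = \frac{1}{7} \cdot 689 = \frac{689}{7} \approx 98.429$)
$I{\left(f,P \right)} = \frac{689}{7} + P$
$\left(-1\right) 3913673 - I{\left(1894,-1429 \right)} = \left(-1\right) 3913673 - \left(\frac{689}{7} - 1429\right) = -3913673 - - \frac{9314}{7} = -3913673 + \frac{9314}{7} = - \frac{27386397}{7}$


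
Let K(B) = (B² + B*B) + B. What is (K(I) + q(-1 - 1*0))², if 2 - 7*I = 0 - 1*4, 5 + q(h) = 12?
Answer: 208849/2401 ≈ 86.984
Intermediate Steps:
q(h) = 7 (q(h) = -5 + 12 = 7)
I = 6/7 (I = 2/7 - (0 - 1*4)/7 = 2/7 - (0 - 4)/7 = 2/7 - ⅐*(-4) = 2/7 + 4/7 = 6/7 ≈ 0.85714)
K(B) = B + 2*B² (K(B) = (B² + B²) + B = 2*B² + B = B + 2*B²)
(K(I) + q(-1 - 1*0))² = (6*(1 + 2*(6/7))/7 + 7)² = (6*(1 + 12/7)/7 + 7)² = ((6/7)*(19/7) + 7)² = (114/49 + 7)² = (457/49)² = 208849/2401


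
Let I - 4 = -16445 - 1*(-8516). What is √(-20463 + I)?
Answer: 2*I*√7097 ≈ 168.49*I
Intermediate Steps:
I = -7925 (I = 4 + (-16445 - 1*(-8516)) = 4 + (-16445 + 8516) = 4 - 7929 = -7925)
√(-20463 + I) = √(-20463 - 7925) = √(-28388) = 2*I*√7097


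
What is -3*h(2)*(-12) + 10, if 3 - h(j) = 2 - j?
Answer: 118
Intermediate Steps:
h(j) = 1 + j (h(j) = 3 - (2 - j) = 3 + (-2 + j) = 1 + j)
-3*h(2)*(-12) + 10 = -3*(1 + 2)*(-12) + 10 = -3*3*(-12) + 10 = -9*(-12) + 10 = 108 + 10 = 118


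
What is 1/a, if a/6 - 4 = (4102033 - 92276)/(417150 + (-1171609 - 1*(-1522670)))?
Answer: 24781/1370826 ≈ 0.018077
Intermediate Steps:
a = 1370826/24781 (a = 24 + 6*((4102033 - 92276)/(417150 + (-1171609 - 1*(-1522670)))) = 24 + 6*(4009757/(417150 + (-1171609 + 1522670))) = 24 + 6*(4009757/(417150 + 351061)) = 24 + 6*(4009757/768211) = 24 + 6*(4009757*(1/768211)) = 24 + 6*(129347/24781) = 24 + 776082/24781 = 1370826/24781 ≈ 55.318)
1/a = 1/(1370826/24781) = 24781/1370826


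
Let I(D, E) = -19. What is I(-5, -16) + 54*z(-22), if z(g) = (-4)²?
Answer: 845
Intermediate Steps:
z(g) = 16
I(-5, -16) + 54*z(-22) = -19 + 54*16 = -19 + 864 = 845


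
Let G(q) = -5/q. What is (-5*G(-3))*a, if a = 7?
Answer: -175/3 ≈ -58.333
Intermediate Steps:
(-5*G(-3))*a = -(-25)/(-3)*7 = -(-25)*(-1)/3*7 = -5*5/3*7 = -25/3*7 = -175/3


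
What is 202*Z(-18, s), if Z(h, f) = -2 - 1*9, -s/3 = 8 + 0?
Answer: -2222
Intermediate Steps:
s = -24 (s = -3*(8 + 0) = -3*8 = -24)
Z(h, f) = -11 (Z(h, f) = -2 - 9 = -11)
202*Z(-18, s) = 202*(-11) = -2222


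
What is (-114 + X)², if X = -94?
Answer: 43264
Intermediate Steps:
(-114 + X)² = (-114 - 94)² = (-208)² = 43264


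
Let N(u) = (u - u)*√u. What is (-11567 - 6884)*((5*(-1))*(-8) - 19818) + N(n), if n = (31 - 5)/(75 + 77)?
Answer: 364923878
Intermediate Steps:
n = 13/76 (n = 26/152 = 26*(1/152) = 13/76 ≈ 0.17105)
N(u) = 0 (N(u) = 0*√u = 0)
(-11567 - 6884)*((5*(-1))*(-8) - 19818) + N(n) = (-11567 - 6884)*((5*(-1))*(-8) - 19818) + 0 = -18451*(-5*(-8) - 19818) + 0 = -18451*(40 - 19818) + 0 = -18451*(-19778) + 0 = 364923878 + 0 = 364923878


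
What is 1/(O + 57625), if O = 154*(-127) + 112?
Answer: 1/38179 ≈ 2.6192e-5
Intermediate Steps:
O = -19446 (O = -19558 + 112 = -19446)
1/(O + 57625) = 1/(-19446 + 57625) = 1/38179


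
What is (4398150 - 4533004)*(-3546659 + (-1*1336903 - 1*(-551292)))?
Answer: 584223938580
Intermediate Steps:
(4398150 - 4533004)*(-3546659 + (-1*1336903 - 1*(-551292))) = -134854*(-3546659 + (-1336903 + 551292)) = -134854*(-3546659 - 785611) = -134854*(-4332270) = 584223938580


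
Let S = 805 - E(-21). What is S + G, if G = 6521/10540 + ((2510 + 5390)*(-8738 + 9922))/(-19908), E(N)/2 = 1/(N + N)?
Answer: 222994543/664020 ≈ 335.83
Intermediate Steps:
E(N) = 1/N (E(N) = 2/(N + N) = 2/((2*N)) = 2*(1/(2*N)) = 1/N)
S = 16906/21 (S = 805 - 1/(-21) = 805 - 1*(-1/21) = 805 + 1/21 = 16906/21 ≈ 805.05)
G = -311573177/664020 (G = 6521*(1/10540) + (7900*1184)*(-1/19908) = 6521/10540 + 9353600*(-1/19908) = 6521/10540 - 29600/63 = -311573177/664020 ≈ -469.22)
S + G = 16906/21 - 311573177/664020 = 222994543/664020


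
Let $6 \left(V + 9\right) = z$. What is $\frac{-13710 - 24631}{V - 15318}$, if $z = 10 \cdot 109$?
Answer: $\frac{115023}{45436} \approx 2.5315$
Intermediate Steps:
$z = 1090$
$V = \frac{518}{3}$ ($V = -9 + \frac{1}{6} \cdot 1090 = -9 + \frac{545}{3} = \frac{518}{3} \approx 172.67$)
$\frac{-13710 - 24631}{V - 15318} = \frac{-13710 - 24631}{\frac{518}{3} - 15318} = - \frac{38341}{- \frac{45436}{3}} = \left(-38341\right) \left(- \frac{3}{45436}\right) = \frac{115023}{45436}$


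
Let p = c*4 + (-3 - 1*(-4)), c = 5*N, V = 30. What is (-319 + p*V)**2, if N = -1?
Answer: 790321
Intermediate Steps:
c = -5 (c = 5*(-1) = -5)
p = -19 (p = -5*4 + (-3 - 1*(-4)) = -20 + (-3 + 4) = -20 + 1 = -19)
(-319 + p*V)**2 = (-319 - 19*30)**2 = (-319 - 570)**2 = (-889)**2 = 790321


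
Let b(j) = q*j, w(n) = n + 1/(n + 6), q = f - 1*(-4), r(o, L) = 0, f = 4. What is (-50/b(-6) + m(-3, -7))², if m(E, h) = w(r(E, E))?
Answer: 841/576 ≈ 1.4601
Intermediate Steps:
q = 8 (q = 4 - 1*(-4) = 4 + 4 = 8)
w(n) = n + 1/(6 + n)
b(j) = 8*j
m(E, h) = ⅙ (m(E, h) = (1 + 0² + 6*0)/(6 + 0) = (1 + 0 + 0)/6 = (⅙)*1 = ⅙)
(-50/b(-6) + m(-3, -7))² = (-50/(8*(-6)) + ⅙)² = (-50/(-48) + ⅙)² = (-50*(-1/48) + ⅙)² = (25/24 + ⅙)² = (29/24)² = 841/576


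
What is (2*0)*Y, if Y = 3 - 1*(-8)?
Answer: 0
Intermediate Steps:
Y = 11 (Y = 3 + 8 = 11)
(2*0)*Y = (2*0)*11 = 0*11 = 0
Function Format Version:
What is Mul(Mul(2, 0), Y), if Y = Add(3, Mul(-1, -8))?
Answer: 0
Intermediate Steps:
Y = 11 (Y = Add(3, 8) = 11)
Mul(Mul(2, 0), Y) = Mul(Mul(2, 0), 11) = Mul(0, 11) = 0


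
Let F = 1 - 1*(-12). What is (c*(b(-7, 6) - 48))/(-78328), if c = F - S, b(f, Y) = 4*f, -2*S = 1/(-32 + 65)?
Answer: 16321/1292412 ≈ 0.012628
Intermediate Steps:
S = -1/66 (S = -1/(2*(-32 + 65)) = -1/2/33 = -1/2*1/33 = -1/66 ≈ -0.015152)
F = 13 (F = 1 + 12 = 13)
c = 859/66 (c = 13 - 1*(-1/66) = 13 + 1/66 = 859/66 ≈ 13.015)
(c*(b(-7, 6) - 48))/(-78328) = (859*(4*(-7) - 48)/66)/(-78328) = (859*(-28 - 48)/66)*(-1/78328) = ((859/66)*(-76))*(-1/78328) = -32642/33*(-1/78328) = 16321/1292412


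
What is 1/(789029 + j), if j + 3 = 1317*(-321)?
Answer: 1/366269 ≈ 2.7302e-6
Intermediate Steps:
j = -422760 (j = -3 + 1317*(-321) = -3 - 422757 = -422760)
1/(789029 + j) = 1/(789029 - 422760) = 1/366269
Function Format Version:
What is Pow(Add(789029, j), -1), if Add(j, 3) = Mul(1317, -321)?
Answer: Rational(1, 366269) ≈ 2.7302e-6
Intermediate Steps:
j = -422760 (j = Add(-3, Mul(1317, -321)) = Add(-3, -422757) = -422760)
Pow(Add(789029, j), -1) = Pow(Add(789029, -422760), -1) = Pow(366269, -1) = Rational(1, 366269)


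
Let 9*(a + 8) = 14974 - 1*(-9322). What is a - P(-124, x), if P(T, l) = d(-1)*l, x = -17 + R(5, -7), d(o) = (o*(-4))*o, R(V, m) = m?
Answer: 23360/9 ≈ 2595.6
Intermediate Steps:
d(o) = -4*o² (d(o) = (-4*o)*o = -4*o²)
a = 24224/9 (a = -8 + (14974 - 1*(-9322))/9 = -8 + (14974 + 9322)/9 = -8 + (⅑)*24296 = -8 + 24296/9 = 24224/9 ≈ 2691.6)
x = -24 (x = -17 - 7 = -24)
P(T, l) = -4*l (P(T, l) = (-4*(-1)²)*l = (-4*1)*l = -4*l)
a - P(-124, x) = 24224/9 - (-4)*(-24) = 24224/9 - 1*96 = 24224/9 - 96 = 23360/9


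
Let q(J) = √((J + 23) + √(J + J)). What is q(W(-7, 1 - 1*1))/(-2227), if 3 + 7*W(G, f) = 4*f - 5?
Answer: -√(1071 + 28*I*√7)/15589 ≈ -0.0021006 - 7.2561e-5*I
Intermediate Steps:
W(G, f) = -8/7 + 4*f/7 (W(G, f) = -3/7 + (4*f - 5)/7 = -3/7 + (-5 + 4*f)/7 = -3/7 + (-5/7 + 4*f/7) = -8/7 + 4*f/7)
q(J) = √(23 + J + √2*√J) (q(J) = √((23 + J) + √(2*J)) = √((23 + J) + √2*√J) = √(23 + J + √2*√J))
q(W(-7, 1 - 1*1))/(-2227) = √(23 + (-8/7 + 4*(1 - 1*1)/7) + √2*√(-8/7 + 4*(1 - 1*1)/7))/(-2227) = √(23 + (-8/7 + 4*(1 - 1)/7) + √2*√(-8/7 + 4*(1 - 1)/7))*(-1/2227) = √(23 + (-8/7 + (4/7)*0) + √2*√(-8/7 + (4/7)*0))*(-1/2227) = √(23 + (-8/7 + 0) + √2*√(-8/7 + 0))*(-1/2227) = √(23 - 8/7 + √2*√(-8/7))*(-1/2227) = √(23 - 8/7 + √2*(2*I*√14/7))*(-1/2227) = √(23 - 8/7 + 4*I*√7/7)*(-1/2227) = √(153/7 + 4*I*√7/7)*(-1/2227) = -√(153/7 + 4*I*√7/7)/2227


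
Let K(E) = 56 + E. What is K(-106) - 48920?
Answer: -48970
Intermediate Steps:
K(-106) - 48920 = (56 - 106) - 48920 = -50 - 48920 = -48970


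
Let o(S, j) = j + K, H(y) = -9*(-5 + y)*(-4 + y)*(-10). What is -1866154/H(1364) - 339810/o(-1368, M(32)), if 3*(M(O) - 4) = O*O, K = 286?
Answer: -42394287945919/78762747600 ≈ -538.25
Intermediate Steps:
M(O) = 4 + O²/3 (M(O) = 4 + (O*O)/3 = 4 + O²/3)
H(y) = 90*(-5 + y)*(-4 + y) (H(y) = -9*(-5 + y)*(-4 + y)*(-10) = 90*(-5 + y)*(-4 + y))
o(S, j) = 286 + j (o(S, j) = j + 286 = 286 + j)
-1866154/H(1364) - 339810/o(-1368, M(32)) = -1866154/(1800 - 810*1364 + 90*1364²) - 339810/(286 + (4 + (⅓)*32²)) = -1866154/(1800 - 1104840 + 90*1860496) - 339810/(286 + (4 + (⅓)*1024)) = -1866154/(1800 - 1104840 + 167444640) - 339810/(286 + (4 + 1024/3)) = -1866154/166341600 - 339810/(286 + 1036/3) = -1866154*1/166341600 - 339810/1894/3 = -933077/83170800 - 339810*3/1894 = -933077/83170800 - 509715/947 = -42394287945919/78762747600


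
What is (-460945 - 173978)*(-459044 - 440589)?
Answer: 571197683259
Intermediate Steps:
(-460945 - 173978)*(-459044 - 440589) = -634923*(-899633) = 571197683259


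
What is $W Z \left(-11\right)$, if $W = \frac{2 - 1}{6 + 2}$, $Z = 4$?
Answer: $- \frac{11}{2} \approx -5.5$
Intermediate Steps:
$W = \frac{1}{8}$ ($W = 1 \cdot \frac{1}{8} = \frac{1}{8} \approx 0.125$)
$W Z \left(-11\right) = \frac{1}{8} \cdot 4 \left(-11\right) = \frac{1}{2} \left(-11\right) = - \frac{11}{2}$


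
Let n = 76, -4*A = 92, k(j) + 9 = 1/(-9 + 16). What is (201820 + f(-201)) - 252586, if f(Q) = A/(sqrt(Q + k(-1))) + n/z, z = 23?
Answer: -1167542/23 + 23*I*sqrt(10283)/1469 ≈ -50763.0 + 1.5877*I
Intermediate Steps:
k(j) = -62/7 (k(j) = -9 + 1/(-9 + 16) = -9 + 1/7 = -62/7)
A = -23 (A = -1/4*92 = -23)
f(Q) = 76/23 - 23/sqrt(-62/7 + Q) (f(Q) = -23/sqrt(Q - 62/7) + 76/23 = -23/sqrt(-62/7 + Q) + 76*(1/23) = -23/sqrt(-62/7 + Q) + 76/23 = 76/23 - 23/sqrt(-62/7 + Q))
(201820 + f(-201)) - 252586 = (201820 + (76/23 - 23*sqrt(7)/sqrt(-62 + 7*(-201)))) - 252586 = (201820 + (76/23 - 23*sqrt(7)/sqrt(-62 - 1407))) - 252586 = (201820 + (76/23 - 23*sqrt(7)/sqrt(-1469))) - 252586 = (201820 + (76/23 - 23*sqrt(7)*(-I*sqrt(1469)/1469))) - 252586 = (201820 + (76/23 + 23*I*sqrt(10283)/1469)) - 252586 = (4641936/23 + 23*I*sqrt(10283)/1469) - 252586 = -1167542/23 + 23*I*sqrt(10283)/1469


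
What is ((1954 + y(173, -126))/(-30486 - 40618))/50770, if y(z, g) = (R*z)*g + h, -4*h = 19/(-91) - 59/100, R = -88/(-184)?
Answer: 7091863213/3022250206976000 ≈ 2.3466e-6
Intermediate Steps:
R = 11/23 (R = -88*(-1/184) = 11/23 ≈ 0.47826)
h = 7269/36400 (h = -(19/(-91) - 59/100)/4 = -(19*(-1/91) - 59*1/100)/4 = -(-19/91 - 59/100)/4 = -¼*(-7269/9100) = 7269/36400 ≈ 0.19970)
y(z, g) = 7269/36400 + 11*g*z/23 (y(z, g) = (11*z/23)*g + 7269/36400 = 11*g*z/23 + 7269/36400 = 7269/36400 + 11*g*z/23)
((1954 + y(173, -126))/(-30486 - 40618))/50770 = ((1954 + (7269/36400 + (11/23)*(-126)*173))/(-30486 - 40618))/50770 = ((1954 + (7269/36400 - 239778/23))/(-71104))*(1/50770) = ((1954 - 8727752013/837200)*(-1/71104))*(1/50770) = -7091863213/837200*(-1/71104)*(1/50770) = (7091863213/59528268800)*(1/50770) = 7091863213/3022250206976000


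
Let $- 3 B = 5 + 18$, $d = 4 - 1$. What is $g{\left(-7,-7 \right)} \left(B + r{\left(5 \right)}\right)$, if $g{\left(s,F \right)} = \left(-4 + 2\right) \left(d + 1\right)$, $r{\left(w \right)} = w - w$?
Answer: $\frac{184}{3} \approx 61.333$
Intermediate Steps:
$r{\left(w \right)} = 0$
$d = 3$ ($d = 4 - 1 = 3$)
$B = - \frac{23}{3}$ ($B = - \frac{5 + 18}{3} = \left(- \frac{1}{3}\right) 23 = - \frac{23}{3} \approx -7.6667$)
$g{\left(s,F \right)} = -8$ ($g{\left(s,F \right)} = \left(-4 + 2\right) \left(3 + 1\right) = \left(-2\right) 4 = -8$)
$g{\left(-7,-7 \right)} \left(B + r{\left(5 \right)}\right) = - 8 \left(- \frac{23}{3} + 0\right) = \left(-8\right) \left(- \frac{23}{3}\right) = \frac{184}{3}$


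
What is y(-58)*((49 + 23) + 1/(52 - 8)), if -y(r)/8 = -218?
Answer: 1381684/11 ≈ 1.2561e+5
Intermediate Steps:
y(r) = 1744 (y(r) = -8*(-218) = 1744)
y(-58)*((49 + 23) + 1/(52 - 8)) = 1744*((49 + 23) + 1/(52 - 8)) = 1744*(72 + 1/44) = 1744*(3169/44) = 1381684/11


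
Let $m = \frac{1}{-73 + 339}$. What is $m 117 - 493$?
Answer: $- \frac{131021}{266} \approx -492.56$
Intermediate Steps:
$m = \frac{1}{266} \approx 0.0037594$
$m 117 - 493 = \frac{1}{266} \cdot 117 - 493 = \frac{117}{266} - 493 = - \frac{131021}{266}$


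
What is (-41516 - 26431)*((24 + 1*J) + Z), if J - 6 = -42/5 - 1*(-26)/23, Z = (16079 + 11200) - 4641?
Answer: -177068794848/115 ≈ -1.5397e+9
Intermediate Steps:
Z = 22638 (Z = 27279 - 4641 = 22638)
J = -146/115 (J = 6 + (-42/5 - 1*(-26)/23) = 6 + (-42*⅕ + 26*(1/23)) = 6 + (-42/5 + 26/23) = 6 - 836/115 = -146/115 ≈ -1.2696)
(-41516 - 26431)*((24 + 1*J) + Z) = (-41516 - 26431)*((24 + 1*(-146/115)) + 22638) = -67947*((24 - 146/115) + 22638) = -67947*(2614/115 + 22638) = -67947*2605984/115 = -177068794848/115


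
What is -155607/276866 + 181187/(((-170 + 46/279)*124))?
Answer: -240486903915/26238037088 ≈ -9.1656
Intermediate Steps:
-155607/276866 + 181187/(((-170 + 46/279)*124)) = -155607/276866 + 181187/((-47384/279*124)) = -155607/276866 + 181187/(-189536/9) = -155607/276866 + 181187*(-9/189536) = -155607/276866 - 1630683/189536 = -240486903915/26238037088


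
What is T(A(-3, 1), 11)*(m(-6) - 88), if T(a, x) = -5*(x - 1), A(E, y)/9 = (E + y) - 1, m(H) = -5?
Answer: 4650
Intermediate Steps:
A(E, y) = -9 + 9*E + 9*y (A(E, y) = 9*((E + y) - 1) = 9*(-1 + E + y) = -9 + 9*E + 9*y)
T(a, x) = 5 - 5*x (T(a, x) = -5*(-1 + x) = 5 - 5*x)
T(A(-3, 1), 11)*(m(-6) - 88) = (5 - 5*11)*(-5 - 88) = (5 - 55)*(-93) = -50*(-93) = 4650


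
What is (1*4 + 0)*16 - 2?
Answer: 62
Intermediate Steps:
(1*4 + 0)*16 - 2 = (4 + 0)*16 - 2 = 4*16 - 2 = 64 - 2 = 62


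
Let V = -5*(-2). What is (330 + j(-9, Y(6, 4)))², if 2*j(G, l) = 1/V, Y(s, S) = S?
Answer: 43573201/400 ≈ 1.0893e+5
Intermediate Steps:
V = 10
j(G, l) = 1/20 (j(G, l) = (½)/10 = (½)*(⅒) = 1/20)
(330 + j(-9, Y(6, 4)))² = (330 + 1/20)² = (6601/20)² = 43573201/400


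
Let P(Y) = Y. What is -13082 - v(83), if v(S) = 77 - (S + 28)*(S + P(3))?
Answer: -3613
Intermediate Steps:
v(S) = 77 - (3 + S)*(28 + S) (v(S) = 77 - (S + 28)*(S + 3) = 77 - (28 + S)*(3 + S) = 77 - (3 + S)*(28 + S))
-13082 - v(83) = -13082 - (-7 - 1*83² - 31*83) = -13082 - (-7 - 1*6889 - 2573) = -13082 - (-7 - 6889 - 2573) = -13082 - 1*(-9469) = -13082 + 9469 = -3613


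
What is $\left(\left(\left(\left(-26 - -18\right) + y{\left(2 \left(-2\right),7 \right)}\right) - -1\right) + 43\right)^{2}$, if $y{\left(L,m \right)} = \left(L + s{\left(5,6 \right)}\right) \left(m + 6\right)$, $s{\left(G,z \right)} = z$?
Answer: $3844$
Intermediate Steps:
$y{\left(L,m \right)} = \left(6 + L\right) \left(6 + m\right)$ ($y{\left(L,m \right)} = \left(L + 6\right) \left(m + 6\right) = \left(6 + L\right) \left(6 + m\right)$)
$\left(\left(\left(\left(-26 - -18\right) + y{\left(2 \left(-2\right),7 \right)}\right) - -1\right) + 43\right)^{2} = \left(\left(\left(\left(-26 - -18\right) + \left(36 + 6 \cdot 2 \left(-2\right) + 6 \cdot 7 + 2 \left(-2\right) 7\right)\right) - -1\right) + 43\right)^{2} = \left(\left(\left(\left(-26 + 18\right) + \left(36 + 6 \left(-4\right) + 42 - 28\right)\right) + 1\right) + 43\right)^{2} = \left(\left(\left(-8 + \left(36 - 24 + 42 - 28\right)\right) + 1\right) + 43\right)^{2} = \left(\left(\left(-8 + 26\right) + 1\right) + 43\right)^{2} = \left(\left(18 + 1\right) + 43\right)^{2} = \left(19 + 43\right)^{2} = 62^{2} = 3844$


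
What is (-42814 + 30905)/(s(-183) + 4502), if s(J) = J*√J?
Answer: -53614318/26396491 - 2179347*I*√183/26396491 ≈ -2.0311 - 1.1169*I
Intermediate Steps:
s(J) = J^(3/2)
(-42814 + 30905)/(s(-183) + 4502) = (-42814 + 30905)/((-183)^(3/2) + 4502) = -11909/(-183*I*√183 + 4502) = -11909/(4502 - 183*I*√183)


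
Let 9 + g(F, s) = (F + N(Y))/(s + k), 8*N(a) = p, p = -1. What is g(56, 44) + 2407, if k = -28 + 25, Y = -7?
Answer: 786991/328 ≈ 2399.4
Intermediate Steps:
N(a) = -⅛ (N(a) = (⅛)*(-1) = -⅛)
k = -3
g(F, s) = -9 + (-⅛ + F)/(-3 + s) (g(F, s) = -9 + (F - ⅛)/(s - 3) = -9 + (-⅛ + F)/(-3 + s))
g(56, 44) + 2407 = (215/8 + 56 - 9*44)/(-3 + 44) + 2407 = (215/8 + 56 - 396)/41 + 2407 = (1/41)*(-2505/8) + 2407 = -2505/328 + 2407 = 786991/328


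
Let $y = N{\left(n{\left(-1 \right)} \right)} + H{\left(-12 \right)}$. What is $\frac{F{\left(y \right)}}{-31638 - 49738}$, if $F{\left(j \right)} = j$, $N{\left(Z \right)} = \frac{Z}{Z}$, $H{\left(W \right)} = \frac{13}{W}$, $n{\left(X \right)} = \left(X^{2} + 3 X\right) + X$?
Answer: $\frac{1}{976512} \approx 1.0241 \cdot 10^{-6}$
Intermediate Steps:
$n{\left(X \right)} = X^{2} + 4 X$
$N{\left(Z \right)} = 1$
$y = - \frac{1}{12}$ ($y = 1 + \frac{13}{-12} = 1 + 13 \left(- \frac{1}{12}\right) = 1 - \frac{13}{12} = - \frac{1}{12} \approx -0.083333$)
$\frac{F{\left(y \right)}}{-31638 - 49738} = - \frac{1}{12 \left(-31638 - 49738\right)} = - \frac{1}{12 \left(-81376\right)} = \left(- \frac{1}{12}\right) \left(- \frac{1}{81376}\right) = \frac{1}{976512}$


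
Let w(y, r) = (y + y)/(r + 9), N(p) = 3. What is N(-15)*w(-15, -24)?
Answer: 6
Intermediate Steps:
w(y, r) = 2*y/(9 + r) (w(y, r) = (2*y)/(9 + r) = 2*y/(9 + r))
N(-15)*w(-15, -24) = 3*(2*(-15)/(9 - 24)) = 3*(2*(-15)/(-15)) = 3*(2*(-15)*(-1/15)) = 3*2 = 6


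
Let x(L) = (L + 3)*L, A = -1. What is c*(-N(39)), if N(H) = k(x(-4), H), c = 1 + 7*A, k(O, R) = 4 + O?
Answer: 48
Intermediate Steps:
x(L) = L*(3 + L) (x(L) = (3 + L)*L = L*(3 + L))
c = -6 (c = 1 + 7*(-1) = 1 - 7 = -6)
N(H) = 8 (N(H) = 4 - 4*(3 - 4) = 4 - 4*(-1) = 4 + 4 = 8)
c*(-N(39)) = -(-6)*8 = -6*(-8) = 48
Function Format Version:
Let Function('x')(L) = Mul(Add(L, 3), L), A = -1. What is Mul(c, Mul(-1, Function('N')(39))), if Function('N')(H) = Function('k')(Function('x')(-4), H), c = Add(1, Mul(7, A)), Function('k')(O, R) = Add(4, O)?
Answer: 48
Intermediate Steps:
Function('x')(L) = Mul(L, Add(3, L)) (Function('x')(L) = Mul(Add(3, L), L) = Mul(L, Add(3, L)))
c = -6 (c = Add(1, Mul(7, -1)) = Add(1, -7) = -6)
Function('N')(H) = 8 (Function('N')(H) = Add(4, Mul(-4, Add(3, -4))) = Add(4, Mul(-4, -1)) = Add(4, 4) = 8)
Mul(c, Mul(-1, Function('N')(39))) = Mul(-6, Mul(-1, 8)) = Mul(-6, -8) = 48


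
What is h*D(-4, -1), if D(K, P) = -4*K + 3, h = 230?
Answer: 4370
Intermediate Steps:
D(K, P) = 3 - 4*K
h*D(-4, -1) = 230*(3 - 4*(-4)) = 230*(3 + 16) = 230*19 = 4370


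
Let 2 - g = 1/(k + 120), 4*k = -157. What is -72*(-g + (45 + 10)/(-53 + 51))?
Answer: 685764/323 ≈ 2123.1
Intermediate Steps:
k = -157/4 (k = (¼)*(-157) = -157/4 ≈ -39.250)
g = 642/323 (g = 2 - 1/(-157/4 + 120) = 2 - 1/323/4 = 2 - 1*4/323 = 2 - 4/323 = 642/323 ≈ 1.9876)
-72*(-g + (45 + 10)/(-53 + 51)) = -72*(-1*642/323 + (45 + 10)/(-53 + 51)) = -72*(-642/323 + 55/(-2)) = -72*(-642/323 + 55*(-½)) = -72*(-642/323 - 55/2) = -72*(-19049/646) = 685764/323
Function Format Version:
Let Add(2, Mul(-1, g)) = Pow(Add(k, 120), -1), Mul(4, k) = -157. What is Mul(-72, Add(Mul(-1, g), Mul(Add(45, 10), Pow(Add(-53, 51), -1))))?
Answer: Rational(685764, 323) ≈ 2123.1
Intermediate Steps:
k = Rational(-157, 4) (k = Mul(Rational(1, 4), -157) = Rational(-157, 4) ≈ -39.250)
g = Rational(642, 323) (g = Add(2, Mul(-1, Pow(Add(Rational(-157, 4), 120), -1))) = Add(2, Mul(-1, Pow(Rational(323, 4), -1))) = Add(2, Mul(-1, Rational(4, 323))) = Add(2, Rational(-4, 323)) = Rational(642, 323) ≈ 1.9876)
Mul(-72, Add(Mul(-1, g), Mul(Add(45, 10), Pow(Add(-53, 51), -1)))) = Mul(-72, Add(Mul(-1, Rational(642, 323)), Mul(Add(45, 10), Pow(Add(-53, 51), -1)))) = Mul(-72, Add(Rational(-642, 323), Mul(55, Pow(-2, -1)))) = Mul(-72, Add(Rational(-642, 323), Mul(55, Rational(-1, 2)))) = Mul(-72, Add(Rational(-642, 323), Rational(-55, 2))) = Mul(-72, Rational(-19049, 646)) = Rational(685764, 323)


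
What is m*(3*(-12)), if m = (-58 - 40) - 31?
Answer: 4644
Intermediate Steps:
m = -129 (m = -98 - 31 = -129)
m*(3*(-12)) = -387*(-12) = -129*(-36) = 4644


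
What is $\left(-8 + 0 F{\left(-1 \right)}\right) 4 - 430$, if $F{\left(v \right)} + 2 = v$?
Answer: $-462$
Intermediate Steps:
$F{\left(v \right)} = -2 + v$
$\left(-8 + 0 F{\left(-1 \right)}\right) 4 - 430 = \left(-8 + 0 \left(-2 - 1\right)\right) 4 - 430 = \left(-8 + 0 \left(-3\right)\right) 4 - 430 = \left(-8 + 0\right) 4 - 430 = \left(-8\right) 4 - 430 = -32 - 430 = -462$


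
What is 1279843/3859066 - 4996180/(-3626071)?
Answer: 23921389954733/13993247309686 ≈ 1.7095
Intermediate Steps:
1279843/3859066 - 4996180/(-3626071) = 1279843*(1/3859066) - 4996180*(-1/3626071) = 1279843/3859066 + 4996180/3626071 = 23921389954733/13993247309686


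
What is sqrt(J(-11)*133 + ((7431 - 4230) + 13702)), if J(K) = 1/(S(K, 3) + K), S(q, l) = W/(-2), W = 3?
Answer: sqrt(422309)/5 ≈ 129.97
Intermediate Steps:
S(q, l) = -3/2 (S(q, l) = 3/(-2) = 3*(-1/2) = -3/2)
J(K) = 1/(-3/2 + K)
sqrt(J(-11)*133 + ((7431 - 4230) + 13702)) = sqrt((2/(-3 + 2*(-11)))*133 + ((7431 - 4230) + 13702)) = sqrt((2/(-3 - 22))*133 + (3201 + 13702)) = sqrt((2/(-25))*133 + 16903) = sqrt((2*(-1/25))*133 + 16903) = sqrt(-2/25*133 + 16903) = sqrt(-266/25 + 16903) = sqrt(422309/25) = sqrt(422309)/5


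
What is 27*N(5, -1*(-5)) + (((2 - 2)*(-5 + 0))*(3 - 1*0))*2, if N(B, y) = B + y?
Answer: 270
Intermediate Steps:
27*N(5, -1*(-5)) + (((2 - 2)*(-5 + 0))*(3 - 1*0))*2 = 27*(5 - 1*(-5)) + (((2 - 2)*(-5 + 0))*(3 - 1*0))*2 = 27*(5 + 5) + ((0*(-5))*(3 + 0))*2 = 27*10 + (0*3)*2 = 270 + 0*2 = 270 + 0 = 270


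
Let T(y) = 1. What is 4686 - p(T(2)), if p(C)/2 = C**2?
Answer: 4684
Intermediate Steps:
p(C) = 2*C**2
4686 - p(T(2)) = 4686 - 2*1**2 = 4686 - 2 = 4684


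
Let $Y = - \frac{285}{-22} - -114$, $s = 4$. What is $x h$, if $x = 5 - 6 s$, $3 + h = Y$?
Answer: $- \frac{51813}{22} \approx -2355.1$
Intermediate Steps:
$Y = \frac{2793}{22}$ ($Y = \left(-285\right) \left(- \frac{1}{22}\right) + 114 = \frac{285}{22} + 114 = \frac{2793}{22} \approx 126.95$)
$h = \frac{2727}{22}$ ($h = -3 + \frac{2793}{22} = \frac{2727}{22} \approx 123.95$)
$x = -19$ ($x = 5 - 24 = -19$)
$x h = \left(-19\right) \frac{2727}{22} = - \frac{51813}{22}$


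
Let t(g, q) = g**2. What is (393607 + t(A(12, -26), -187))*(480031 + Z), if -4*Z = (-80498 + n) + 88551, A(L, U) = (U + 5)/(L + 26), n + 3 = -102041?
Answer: 1144760425715135/5776 ≈ 1.9819e+11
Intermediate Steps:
n = -102044 (n = -3 - 102041 = -102044)
A(L, U) = (5 + U)/(26 + L)
Z = 93991/4 (Z = -((-80498 - 102044) + 88551)/4 = -(-182542 + 88551)/4 = -1/4*(-93991) = 93991/4 ≈ 23498.)
(393607 + t(A(12, -26), -187))*(480031 + Z) = (393607 + ((5 - 26)/(26 + 12))**2)*(480031 + 93991/4) = (393607 + (-21/38)**2)*(2014115/4) = (393607 + 441/1444)*(2014115/4) = (568368949/1444)*(2014115/4) = 1144760425715135/5776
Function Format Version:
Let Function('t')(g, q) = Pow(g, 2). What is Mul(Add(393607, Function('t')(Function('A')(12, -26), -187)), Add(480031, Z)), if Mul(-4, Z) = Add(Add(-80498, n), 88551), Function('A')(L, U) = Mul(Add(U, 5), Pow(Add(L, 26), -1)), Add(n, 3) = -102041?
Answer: Rational(1144760425715135, 5776) ≈ 1.9819e+11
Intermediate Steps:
n = -102044 (n = Add(-3, -102041) = -102044)
Function('A')(L, U) = Mul(Pow(Add(26, L), -1), Add(5, U)) (Function('A')(L, U) = Mul(Add(5, U), Pow(Add(26, L), -1)) = Mul(Pow(Add(26, L), -1), Add(5, U)))
Z = Rational(93991, 4) (Z = Mul(Rational(-1, 4), Add(Add(-80498, -102044), 88551)) = Mul(Rational(-1, 4), Add(-182542, 88551)) = Mul(Rational(-1, 4), -93991) = Rational(93991, 4) ≈ 23498.)
Mul(Add(393607, Function('t')(Function('A')(12, -26), -187)), Add(480031, Z)) = Mul(Add(393607, Pow(Mul(Pow(Add(26, 12), -1), Add(5, -26)), 2)), Add(480031, Rational(93991, 4))) = Mul(Add(393607, Pow(Mul(Pow(38, -1), -21), 2)), Rational(2014115, 4)) = Mul(Add(393607, Pow(Mul(Rational(1, 38), -21), 2)), Rational(2014115, 4)) = Mul(Add(393607, Pow(Rational(-21, 38), 2)), Rational(2014115, 4)) = Mul(Add(393607, Rational(441, 1444)), Rational(2014115, 4)) = Mul(Rational(568368949, 1444), Rational(2014115, 4)) = Rational(1144760425715135, 5776)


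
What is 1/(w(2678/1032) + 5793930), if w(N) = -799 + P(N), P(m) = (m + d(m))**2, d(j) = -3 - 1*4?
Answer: 266256/1542461054065 ≈ 1.7262e-7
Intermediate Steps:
d(j) = -7 (d(j) = -3 - 4 = -7)
P(m) = (-7 + m)**2 (P(m) = (m - 7)**2 = (-7 + m)**2)
w(N) = -799 + (-7 + N)**2
1/(w(2678/1032) + 5793930) = 1/((-799 + (-7 + 2678/1032)**2) + 5793930) = 1/((-799 + (-7 + 2678*(1/1032))**2) + 5793930) = 1/((-799 + (-7 + 1339/516)**2) + 5793930) = 1/((-799 + (-2273/516)**2) + 5793930) = 1/((-799 + 5166529/266256) + 5793930) = 1/(-207572015/266256 + 5793930) = 1/(1542461054065/266256) = 266256/1542461054065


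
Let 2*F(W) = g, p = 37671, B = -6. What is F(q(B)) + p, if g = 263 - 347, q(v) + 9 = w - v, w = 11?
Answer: 37629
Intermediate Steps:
q(v) = 2 - v (q(v) = -9 + (11 - v) = 2 - v)
g = -84
F(W) = -42 (F(W) = (½)*(-84) = -42)
F(q(B)) + p = -42 + 37671 = 37629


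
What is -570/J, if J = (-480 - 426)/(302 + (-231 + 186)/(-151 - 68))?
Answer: 2095795/11023 ≈ 190.13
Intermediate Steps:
J = -66138/22061 (J = -906/(302 - 45/(-219)) = -906/(302 - 45*(-1/219)) = -906/(302 + 15/73) = -906/22061/73 = -906*73/22061 = -66138/22061 ≈ -2.9980)
-570/J = -570/(-66138/22061) = -570*(-22061/66138) = 2095795/11023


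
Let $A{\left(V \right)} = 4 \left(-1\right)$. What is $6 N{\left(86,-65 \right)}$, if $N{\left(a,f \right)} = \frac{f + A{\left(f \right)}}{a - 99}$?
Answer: $\frac{414}{13} \approx 31.846$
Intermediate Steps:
$A{\left(V \right)} = -4$
$N{\left(a,f \right)} = \frac{-4 + f}{-99 + a}$ ($N{\left(a,f \right)} = \frac{f - 4}{a - 99} = \frac{-4 + f}{-99 + a}$)
$6 N{\left(86,-65 \right)} = 6 \frac{-4 - 65}{-99 + 86} = 6 \frac{1}{-13} \left(-69\right) = 6 \left(\left(- \frac{1}{13}\right) \left(-69\right)\right) = 6 \cdot \frac{69}{13} = \frac{414}{13}$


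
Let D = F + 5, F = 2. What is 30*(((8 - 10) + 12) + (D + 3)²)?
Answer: 3300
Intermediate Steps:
D = 7 (D = 2 + 5 = 7)
30*(((8 - 10) + 12) + (D + 3)²) = 30*(((8 - 10) + 12) + (7 + 3)²) = 30*((-2 + 12) + 10²) = 30*(10 + 100) = 30*110 = 3300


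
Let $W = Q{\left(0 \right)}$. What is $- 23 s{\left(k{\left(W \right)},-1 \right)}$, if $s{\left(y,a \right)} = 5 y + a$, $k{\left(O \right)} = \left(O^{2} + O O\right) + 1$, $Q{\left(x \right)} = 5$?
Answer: $-5842$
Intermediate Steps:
$W = 5$
$k{\left(O \right)} = 1 + 2 O^{2}$ ($k{\left(O \right)} = \left(O^{2} + O^{2}\right) + 1 = 2 O^{2} + 1 = 1 + 2 O^{2}$)
$s{\left(y,a \right)} = a + 5 y$
$- 23 s{\left(k{\left(W \right)},-1 \right)} = - 23 \left(-1 + 5 \left(1 + 2 \cdot 5^{2}\right)\right) = - 23 \left(-1 + 5 \left(1 + 2 \cdot 25\right)\right) = - 23 \left(-1 + 5 \left(1 + 50\right)\right) = - 23 \left(-1 + 5 \cdot 51\right) = - 23 \left(-1 + 255\right) = \left(-23\right) 254 = -5842$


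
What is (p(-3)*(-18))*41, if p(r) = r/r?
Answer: -738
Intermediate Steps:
p(r) = 1
(p(-3)*(-18))*41 = (1*(-18))*41 = -18*41 = -738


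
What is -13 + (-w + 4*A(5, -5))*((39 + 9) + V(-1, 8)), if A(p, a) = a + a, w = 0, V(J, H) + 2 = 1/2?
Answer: -1873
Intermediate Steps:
V(J, H) = -3/2 (V(J, H) = -2 + 1/2 = -2 + ½ = -3/2)
A(p, a) = 2*a
-13 + (-w + 4*A(5, -5))*((39 + 9) + V(-1, 8)) = -13 + (-1*0 + 4*(2*(-5)))*((39 + 9) - 3/2) = -13 + (0 + 4*(-10))*(48 - 3/2) = -13 + (0 - 40)*(93/2) = -13 - 40*93/2 = -13 - 1860 = -1873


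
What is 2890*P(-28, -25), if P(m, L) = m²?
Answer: 2265760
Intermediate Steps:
2890*P(-28, -25) = 2890*(-28)² = 2890*784 = 2265760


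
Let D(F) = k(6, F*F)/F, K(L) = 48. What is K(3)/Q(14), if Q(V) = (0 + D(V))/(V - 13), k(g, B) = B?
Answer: 24/7 ≈ 3.4286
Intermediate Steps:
D(F) = F (D(F) = (F*F)/F = F**2/F = F)
Q(V) = V/(-13 + V) (Q(V) = (0 + V)/(V - 13) = V/(-13 + V))
K(3)/Q(14) = 48/((14/(-13 + 14))) = 48/((14/1)) = 48/((14*1)) = 48/14 = 48*(1/14) = 24/7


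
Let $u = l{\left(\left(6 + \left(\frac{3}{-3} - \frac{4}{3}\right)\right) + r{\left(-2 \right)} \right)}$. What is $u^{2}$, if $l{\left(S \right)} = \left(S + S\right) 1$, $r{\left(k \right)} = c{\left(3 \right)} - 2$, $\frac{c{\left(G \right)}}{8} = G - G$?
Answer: $\frac{100}{9} \approx 11.111$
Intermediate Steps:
$c{\left(G \right)} = 0$ ($c{\left(G \right)} = 8 \left(G - G\right) = 8 \cdot 0 = 0$)
$r{\left(k \right)} = -2$ ($r{\left(k \right)} = 0 - 2 = -2$)
$l{\left(S \right)} = 2 S$ ($l{\left(S \right)} = 2 S 1 = 2 S$)
$u = \frac{10}{3}$ ($u = 2 \left(\left(6 + \left(\frac{3}{-3} - \frac{4}{3}\right)\right) - 2\right) = 2 \left(\left(6 + \left(3 \left(- \frac{1}{3}\right) - \frac{4}{3}\right)\right) - 2\right) = 2 \left(\left(6 - \frac{7}{3}\right) - 2\right) = 2 \left(\frac{11}{3} - 2\right) = 2 \cdot \frac{5}{3} = \frac{10}{3} \approx 3.3333$)
$u^{2} = \left(\frac{10}{3}\right)^{2} = \frac{100}{9}$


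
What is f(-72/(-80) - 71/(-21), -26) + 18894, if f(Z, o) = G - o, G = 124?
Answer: 19044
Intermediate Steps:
f(Z, o) = 124 - o
f(-72/(-80) - 71/(-21), -26) + 18894 = (124 - 1*(-26)) + 18894 = (124 + 26) + 18894 = 150 + 18894 = 19044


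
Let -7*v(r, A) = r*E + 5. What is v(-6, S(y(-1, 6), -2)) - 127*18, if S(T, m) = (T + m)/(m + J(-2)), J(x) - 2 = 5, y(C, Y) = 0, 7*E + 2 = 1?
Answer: -112055/49 ≈ -2286.8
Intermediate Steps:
E = -⅐ (E = -2/7 + (⅐)*1 = -2/7 + ⅐ = -⅐ ≈ -0.14286)
J(x) = 7 (J(x) = 2 + 5 = 7)
S(T, m) = (T + m)/(7 + m) (S(T, m) = (T + m)/(m + 7) = (T + m)/(7 + m))
v(r, A) = -5/7 + r/49 (v(r, A) = -(r*(-⅐) + 5)/7 = -(-r/7 + 5)/7 = -(5 - r/7)/7 = -5/7 + r/49)
v(-6, S(y(-1, 6), -2)) - 127*18 = (-5/7 + (1/49)*(-6)) - 127*18 = (-5/7 - 6/49) - 2286 = -41/49 - 2286 = -112055/49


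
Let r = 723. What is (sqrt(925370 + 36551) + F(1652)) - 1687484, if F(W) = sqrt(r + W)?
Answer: -1687484 + sqrt(961921) + 5*sqrt(95) ≈ -1.6865e+6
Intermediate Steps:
F(W) = sqrt(723 + W)
(sqrt(925370 + 36551) + F(1652)) - 1687484 = (sqrt(925370 + 36551) + sqrt(723 + 1652)) - 1687484 = (sqrt(961921) + sqrt(2375)) - 1687484 = (sqrt(961921) + 5*sqrt(95)) - 1687484 = -1687484 + sqrt(961921) + 5*sqrt(95)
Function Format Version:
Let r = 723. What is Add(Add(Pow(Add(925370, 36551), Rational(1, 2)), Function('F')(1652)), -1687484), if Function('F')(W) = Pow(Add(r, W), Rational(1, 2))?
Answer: Add(-1687484, Pow(961921, Rational(1, 2)), Mul(5, Pow(95, Rational(1, 2)))) ≈ -1.6865e+6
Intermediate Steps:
Function('F')(W) = Pow(Add(723, W), Rational(1, 2))
Add(Add(Pow(Add(925370, 36551), Rational(1, 2)), Function('F')(1652)), -1687484) = Add(Add(Pow(Add(925370, 36551), Rational(1, 2)), Pow(Add(723, 1652), Rational(1, 2))), -1687484) = Add(Add(Pow(961921, Rational(1, 2)), Pow(2375, Rational(1, 2))), -1687484) = Add(Add(Pow(961921, Rational(1, 2)), Mul(5, Pow(95, Rational(1, 2)))), -1687484) = Add(-1687484, Pow(961921, Rational(1, 2)), Mul(5, Pow(95, Rational(1, 2))))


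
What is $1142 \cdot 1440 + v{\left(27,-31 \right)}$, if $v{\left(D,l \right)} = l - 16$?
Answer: $1644433$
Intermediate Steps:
$v{\left(D,l \right)} = -16 + l$ ($v{\left(D,l \right)} = l - 16 = -16 + l$)
$1142 \cdot 1440 + v{\left(27,-31 \right)} = 1142 \cdot 1440 - 47 = 1644480 - 47 = 1644433$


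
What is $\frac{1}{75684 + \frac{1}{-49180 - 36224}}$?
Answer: $\frac{85404}{6463716335} \approx 1.3213 \cdot 10^{-5}$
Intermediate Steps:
$\frac{1}{75684 + \frac{1}{-49180 - 36224}} = \frac{1}{75684 + \frac{1}{-85404}} = \frac{1}{75684 - \frac{1}{85404}} = \frac{1}{\frac{6463716335}{85404}} = \frac{85404}{6463716335}$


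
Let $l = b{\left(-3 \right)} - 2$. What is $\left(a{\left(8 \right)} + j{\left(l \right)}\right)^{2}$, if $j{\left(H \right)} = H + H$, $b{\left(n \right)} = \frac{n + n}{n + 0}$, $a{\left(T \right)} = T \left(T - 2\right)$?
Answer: $2304$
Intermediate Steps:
$a{\left(T \right)} = T \left(-2 + T\right)$
$b{\left(n \right)} = 2$ ($b{\left(n \right)} = \frac{2 n}{n} = 2$)
$l = 0$ ($l = 2 - 2 = 0$)
$j{\left(H \right)} = 2 H$
$\left(a{\left(8 \right)} + j{\left(l \right)}\right)^{2} = \left(8 \left(-2 + 8\right) + 2 \cdot 0\right)^{2} = \left(8 \cdot 6 + 0\right)^{2} = \left(48 + 0\right)^{2} = 48^{2} = 2304$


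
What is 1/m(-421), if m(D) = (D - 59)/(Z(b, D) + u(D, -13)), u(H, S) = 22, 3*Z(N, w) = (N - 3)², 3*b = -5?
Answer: -79/1296 ≈ -0.060957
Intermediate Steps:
b = -5/3 (b = (⅓)*(-5) = -5/3 ≈ -1.6667)
Z(N, w) = (-3 + N)²/3 (Z(N, w) = (N - 3)²/3 = (-3 + N)²/3)
m(D) = -1593/790 + 27*D/790 (m(D) = (D - 59)/((-3 - 5/3)²/3 + 22) = (-59 + D)/((-14/3)²/3 + 22) = (-59 + D)/((⅓)*(196/9) + 22) = (-59 + D)/(196/27 + 22) = (-59 + D)/(790/27) = (-59 + D)*(27/790) = -1593/790 + 27*D/790)
1/m(-421) = 1/(-1593/790 + (27/790)*(-421)) = 1/(-1593/790 - 11367/790) = 1/(-1296/79) = -79/1296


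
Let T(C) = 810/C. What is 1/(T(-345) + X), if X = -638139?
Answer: -23/14677251 ≈ -1.5671e-6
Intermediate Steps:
1/(T(-345) + X) = 1/(810/(-345) - 638139) = 1/(810*(-1/345) - 638139) = 1/(-54/23 - 638139) = 1/(-14677251/23) = -23/14677251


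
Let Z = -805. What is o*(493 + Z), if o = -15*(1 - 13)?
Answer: -56160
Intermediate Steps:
o = 180 (o = -15*(-12) = 180)
o*(493 + Z) = 180*(493 - 805) = 180*(-312) = -56160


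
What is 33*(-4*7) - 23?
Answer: -947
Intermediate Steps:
33*(-4*7) - 23 = 33*(-28) - 23 = -924 - 23 = -947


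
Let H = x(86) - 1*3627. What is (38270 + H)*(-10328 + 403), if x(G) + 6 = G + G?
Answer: -345479325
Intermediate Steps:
x(G) = -6 + 2*G (x(G) = -6 + (G + G) = -6 + 2*G)
H = -3461 (H = (-6 + 2*86) - 1*3627 = (-6 + 172) - 3627 = 166 - 3627 = -3461)
(38270 + H)*(-10328 + 403) = (38270 - 3461)*(-10328 + 403) = 34809*(-9925) = -345479325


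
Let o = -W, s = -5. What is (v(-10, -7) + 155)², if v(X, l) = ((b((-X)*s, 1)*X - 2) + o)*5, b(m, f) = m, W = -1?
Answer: 7022500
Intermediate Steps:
o = 1 (o = -1*(-1) = 1)
v(X, l) = -5 + 25*X² (v(X, l) = (((-X*(-5))*X - 2) + 1)*5 = (((5*X)*X - 2) + 1)*5 = ((5*X² - 2) + 1)*5 = ((-2 + 5*X²) + 1)*5 = (-1 + 5*X²)*5 = -5 + 25*X²)
(v(-10, -7) + 155)² = ((-5 + 25*(-10)²) + 155)² = ((-5 + 25*100) + 155)² = ((-5 + 2500) + 155)² = (2495 + 155)² = 2650² = 7022500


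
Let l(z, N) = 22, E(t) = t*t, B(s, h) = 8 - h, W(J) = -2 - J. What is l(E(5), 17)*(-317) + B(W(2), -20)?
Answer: -6946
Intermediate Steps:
E(t) = t²
l(E(5), 17)*(-317) + B(W(2), -20) = 22*(-317) + (8 - 1*(-20)) = -6974 + (8 + 20) = -6974 + 28 = -6946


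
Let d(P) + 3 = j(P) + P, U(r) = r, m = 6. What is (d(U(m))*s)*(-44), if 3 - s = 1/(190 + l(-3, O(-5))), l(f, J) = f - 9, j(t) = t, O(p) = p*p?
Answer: -105534/89 ≈ -1185.8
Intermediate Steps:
O(p) = p²
l(f, J) = -9 + f
s = 533/178 (s = 3 - 1/(190 + (-9 - 3)) = 3 - 1/(190 - 12) = 3 - 1/178 = 533/178 ≈ 2.9944)
d(P) = -3 + 2*P (d(P) = -3 + (P + P) = -3 + 2*P)
(d(U(m))*s)*(-44) = ((-3 + 2*6)*(533/178))*(-44) = ((-3 + 12)*(533/178))*(-44) = (9*(533/178))*(-44) = (4797/178)*(-44) = -105534/89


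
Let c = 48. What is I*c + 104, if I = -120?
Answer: -5656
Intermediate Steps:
I*c + 104 = -120*48 + 104 = -5760 + 104 = -5656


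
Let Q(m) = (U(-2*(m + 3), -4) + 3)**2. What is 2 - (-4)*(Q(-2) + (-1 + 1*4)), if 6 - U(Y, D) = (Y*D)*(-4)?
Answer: 6738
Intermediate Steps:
U(Y, D) = 6 + 4*D*Y (U(Y, D) = 6 - Y*D*(-4) = 6 - D*Y*(-4) = 6 - (-4)*D*Y = 6 + 4*D*Y)
Q(m) = (105 + 32*m)**2 (Q(m) = ((6 + 4*(-4)*(-2*(m + 3))) + 3)**2 = ((6 + 4*(-4)*(-2*(3 + m))) + 3)**2 = ((6 + 4*(-4)*(-6 - 2*m)) + 3)**2 = ((6 + (96 + 32*m)) + 3)**2 = ((102 + 32*m) + 3)**2 = (105 + 32*m)**2)
2 - (-4)*(Q(-2) + (-1 + 1*4)) = 2 - (-4)*((105 + 32*(-2))**2 + (-1 + 1*4)) = 2 - (-4)*((105 - 64)**2 + (-1 + 4)) = 2 - (-4)*(41**2 + 3) = 2 - (-4)*(1681 + 3) = 2 - (-4)*1684 = 2 - 4*(-1684) = 2 + 6736 = 6738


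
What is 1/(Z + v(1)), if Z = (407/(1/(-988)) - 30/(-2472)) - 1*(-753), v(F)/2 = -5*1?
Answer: -412/165365671 ≈ -2.4914e-6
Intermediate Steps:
v(F) = -10 (v(F) = 2*(-5*1) = 2*(-5) = -10)
Z = -165361551/412 (Z = (407/(-1/988) - 30*(-1/2472)) + 753 = (407*(-988) + 5/412) + 753 = (-402116 + 5/412) + 753 = -165671787/412 + 753 = -165361551/412 ≈ -4.0136e+5)
1/(Z + v(1)) = 1/(-165361551/412 - 10) = 1/(-165365671/412) = -412/165365671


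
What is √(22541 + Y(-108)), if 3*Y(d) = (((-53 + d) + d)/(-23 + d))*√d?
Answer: √(386826101 + 70478*I*√3)/131 ≈ 150.14 + 0.023689*I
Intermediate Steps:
Y(d) = √d*(-53 + 2*d)/(3*(-23 + d)) (Y(d) = ((((-53 + d) + d)/(-23 + d))*√d)/3 = (((-53 + 2*d)/(-23 + d))*√d)/3 = (√d*(-53 + 2*d)/(-23 + d))/3 = √d*(-53 + 2*d)/(3*(-23 + d)))
√(22541 + Y(-108)) = √(22541 + √(-108)*(-53 + 2*(-108))/(3*(-23 - 108))) = √(22541 + (⅓)*(6*I*√3)*(-53 - 216)/(-131)) = √(22541 + (⅓)*(6*I*√3)*(-1/131)*(-269)) = √(22541 + 538*I*√3/131)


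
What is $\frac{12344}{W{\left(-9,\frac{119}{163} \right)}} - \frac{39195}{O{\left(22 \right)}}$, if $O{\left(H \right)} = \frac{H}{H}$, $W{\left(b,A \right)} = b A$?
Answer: $- \frac{43989917}{1071} \approx -41074.0$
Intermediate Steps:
$W{\left(b,A \right)} = A b$
$O{\left(H \right)} = 1$
$\frac{12344}{W{\left(-9,\frac{119}{163} \right)}} - \frac{39195}{O{\left(22 \right)}} = \frac{12344}{\frac{119}{163} \left(-9\right)} - \frac{39195}{1} = \frac{12344}{119 \cdot \frac{1}{163} \left(-9\right)} - 39195 = \frac{12344}{\frac{119}{163} \left(-9\right)} - 39195 = \frac{12344}{- \frac{1071}{163}} - 39195 = 12344 \left(- \frac{163}{1071}\right) - 39195 = - \frac{2012072}{1071} - 39195 = - \frac{43989917}{1071}$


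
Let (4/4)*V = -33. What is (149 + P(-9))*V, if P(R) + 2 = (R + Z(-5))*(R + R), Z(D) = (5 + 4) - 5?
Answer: -7821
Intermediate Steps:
V = -33
Z(D) = 4 (Z(D) = 9 - 5 = 4)
P(R) = -2 + 2*R*(4 + R) (P(R) = -2 + (R + 4)*(R + R) = -2 + (4 + R)*(2*R) = -2 + 2*R*(4 + R))
(149 + P(-9))*V = (149 + (-2 + 2*(-9)² + 8*(-9)))*(-33) = (149 + (-2 + 2*81 - 72))*(-33) = (149 + (-2 + 162 - 72))*(-33) = (149 + 88)*(-33) = 237*(-33) = -7821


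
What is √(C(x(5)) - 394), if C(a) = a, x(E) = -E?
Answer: I*√399 ≈ 19.975*I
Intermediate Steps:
√(C(x(5)) - 394) = √(-1*5 - 394) = √(-5 - 394) = √(-399) = I*√399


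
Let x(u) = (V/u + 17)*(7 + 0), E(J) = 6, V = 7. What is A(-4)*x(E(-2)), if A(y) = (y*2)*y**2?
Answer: -48832/3 ≈ -16277.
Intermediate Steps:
x(u) = 119 + 49/u (x(u) = (7/u + 17)*(7 + 0) = (17 + 7/u)*7 = 119 + 49/u)
A(y) = 2*y**3 (A(y) = (2*y)*y**2 = 2*y**3)
A(-4)*x(E(-2)) = (2*(-4)**3)*(119 + 49/6) = (2*(-64))*(119 + 49*(1/6)) = -128*(119 + 49/6) = -128*763/6 = -48832/3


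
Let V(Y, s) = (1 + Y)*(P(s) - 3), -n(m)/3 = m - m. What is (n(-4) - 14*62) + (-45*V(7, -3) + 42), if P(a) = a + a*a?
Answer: -1906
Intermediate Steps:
P(a) = a + a²
n(m) = 0 (n(m) = -3*(m - m) = -3*0 = 0)
V(Y, s) = (1 + Y)*(-3 + s*(1 + s)) (V(Y, s) = (1 + Y)*(s*(1 + s) - 3) = (1 + Y)*(-3 + s*(1 + s)))
(n(-4) - 14*62) + (-45*V(7, -3) + 42) = (0 - 14*62) + (-45*(-3 - 3*7 - 3*(1 - 3) + 7*(-3)*(1 - 3)) + 42) = (0 - 868) + (-45*(-3 - 21 - 3*(-2) + 7*(-3)*(-2)) + 42) = -868 + (-45*(-3 - 21 + 6 + 42) + 42) = -868 + (-45*24 + 42) = -868 + (-1080 + 42) = -868 - 1038 = -1906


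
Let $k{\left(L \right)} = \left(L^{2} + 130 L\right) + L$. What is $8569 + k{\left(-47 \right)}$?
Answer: $4621$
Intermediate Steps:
$k{\left(L \right)} = L^{2} + 131 L$
$8569 + k{\left(-47 \right)} = 8569 - 47 \left(131 - 47\right) = 8569 - 3948 = 4621$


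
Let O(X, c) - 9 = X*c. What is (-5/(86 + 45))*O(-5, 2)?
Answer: 5/131 ≈ 0.038168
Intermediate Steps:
O(X, c) = 9 + X*c
(-5/(86 + 45))*O(-5, 2) = (-5/(86 + 45))*(9 - 5*2) = (-5/131)*(9 - 10) = ((1/131)*(-5))*(-1) = -5/131*(-1) = 5/131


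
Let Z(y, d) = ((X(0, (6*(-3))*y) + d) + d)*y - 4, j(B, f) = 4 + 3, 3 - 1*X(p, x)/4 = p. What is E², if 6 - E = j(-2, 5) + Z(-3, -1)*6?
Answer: 41209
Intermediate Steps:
X(p, x) = 12 - 4*p
j(B, f) = 7
Z(y, d) = -4 + y*(12 + 2*d) (Z(y, d) = (((12 - 4*0) + d) + d)*y - 4 = (((12 + 0) + d) + d)*y - 4 = ((12 + d) + d)*y - 4 = (12 + 2*d)*y - 4 = y*(12 + 2*d) - 4 = -4 + y*(12 + 2*d))
E = 203 (E = 6 - (7 + (-4 + 12*(-3) + 2*(-1)*(-3))*6) = 6 - (7 + (-4 - 36 + 6)*6) = 6 - (7 - 34*6) = 6 - (7 - 204) = 6 - 1*(-197) = 6 + 197 = 203)
E² = 203² = 41209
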